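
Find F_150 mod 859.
851

Matrix identity: Q^n = [[F_(n+1), F_n], [F_n, F_(n-1)]] with Q = [[1,1],[1,0]].
n = 150 = 10010110₂. Square-and-multiply, entries mod 859:
Q^1 = [[1,1],[1,0]]
Q^2 = (Q^1)² = [[2,1],[1,1]]
Q^4 = (Q^2)² = [[5,3],[3,2]]
Q^9 = (Q^4)²·Q = [[55,34],[34,21]]
Q^18 = (Q^9)² = [[745,7],[7,738]]
Q^37 = (Q^18)²·Q = [[233,160],[160,73]]
Q^75 = (Q^37)²·Q = [[858,2],[2,856]]
Q^150 = (Q^75)² = [[5,851],[851,13]]
F_150 mod 859 = Q^150[0][1] = 851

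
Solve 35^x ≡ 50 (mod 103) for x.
50

Baby-step giant-step with step n = ⌈√103⌉ = 11.
Baby steps 35^j mod 103 (j:value) for j=0..10: 0:1, 1:35, 2:92, 3:27, 4:18, 5:12, 6:8, 7:74, 8:15, 9:10, 10:41.
Giant-step multiplier: 35^(-11) ≡ 35^(102-11) = 35^91 ≡ 44 (mod 103).
Giant steps γ_i = 50·44^i mod 103: γ_0=50, γ_1=37, γ_2=83, γ_3=47, γ_4=8 (in table at j=6).
x = i·n + j = 4·11 + 6 = 50.
Check: 35^50 ≡ 50 (mod 103).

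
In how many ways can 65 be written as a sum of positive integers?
2012558

p(n) counts ways to write n as a sum of positive integers (order ignored).
Euler's pentagonal recurrence: p(k) = p(k-1) + p(k-2) - p(k-5) - p(k-7) + p(k-12) + p(k-15) - ... (offsets j(3j∓1)/2, signs ++--, p(0)=1, p(<0)=0).
DP table for k = 0..64: p(0)=1, p(1)=1, p(2)=2, p(3)=3, p(4)=5, p(5)=7, p(6)=11, p(7)=15, p(8)=22, p(9)=30, p(10)=42, p(11)=56, p(12)=77, p(13)=101, p(14)=135, p(15)=176, p(16)=231, p(17)=297, p(18)=385, p(19)=490, p(20)=627, p(21)=792, p(22)=1002, p(23)=1255, p(24)=1575, p(25)=1958, p(26)=2436, p(27)=3010, p(28)=3718, p(29)=4565, p(30)=5604, p(31)=6842, p(32)=8349, p(33)=10143, p(34)=12310, p(35)=14883, p(36)=17977, p(37)=21637, p(38)=26015, p(39)=31185, p(40)=37338, p(41)=44583, p(42)=53174, p(43)=63261, p(44)=75175, p(45)=89134, p(46)=105558, p(47)=124754, p(48)=147273, p(49)=173525, p(50)=204226, p(51)=239943, p(52)=281589, p(53)=329931, p(54)=386155, p(55)=451276, p(56)=526823, p(57)=614154, p(58)=715220, p(59)=831820, p(60)=966467, p(61)=1121505, p(62)=1300156, p(63)=1505499, p(64)=1741630.
Final step: p(65) = p(64) + p(63) - p(60) - p(58) + p(53) + p(50) - p(43) - p(39) + p(30) + p(25) - p(14) - p(8)
= 1741630 + 1505499 - 966467 - 715220 + 329931 + 204226 - 63261 - 31185 + 5604 + 1958 - 135 - 22
= 2012558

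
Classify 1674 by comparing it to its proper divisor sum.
abundant

Proper divisors of 1674: sum = 1 + 2 + 3 + 6 + 9 + 18 + 27 + 31 + 54 + 62 + 93 + 186 + 279 + 558 + 837 = 2166
Since 2166 > 1674, 1674 is abundant.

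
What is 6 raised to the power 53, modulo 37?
6

Repeated squaring. Binary of 53 = 110101.
6^1 ≡ 6 (mod 37); 6^2 ≡ 36 (mod 37); 6^4 ≡ 1 (mod 37); 6^8 ≡ 1 (mod 37); 6^16 ≡ 1 (mod 37); 6^32 ≡ 1 (mod 37)
6^53 = 6^1 × 6^4 × 6^16 × 6^32 ≡ 6 (mod 37)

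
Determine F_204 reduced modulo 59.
22

Matrix identity: Q^n = [[F_(n+1), F_n], [F_n, F_(n-1)]] with Q = [[1,1],[1,0]].
n = 204 = 11001100₂. Square-and-multiply, entries mod 59:
Q^1 = [[1,1],[1,0]]
Q^3 = (Q^1)²·Q = [[3,2],[2,1]]
Q^6 = (Q^3)² = [[13,8],[8,5]]
Q^12 = (Q^6)² = [[56,26],[26,30]]
Q^25 = (Q^12)²·Q = [[30,36],[36,53]]
Q^51 = (Q^25)²·Q = [[51,13],[13,38]]
Q^102 = (Q^51)² = [[56,36],[36,20]]
Q^204 = (Q^102)² = [[7,22],[22,44]]
F_204 mod 59 = Q^204[0][1] = 22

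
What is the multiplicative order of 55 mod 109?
36

109 is prime, so ord(55) divides φ(109) = 108.
Divisors of 108: 1, 2, 3, 4, 6, 9, 12, 18, 27, 36, 54, 108.
Repeated squaring: 55^1 ≡ 55, 55^2 ≡ 82, 55^4 ≡ 75, 55^8 ≡ 66, 55^16 ≡ 105, 55^32 ≡ 16, 55^64 ≡ 38 (mod 109).
Test 55^d mod 109 for each divisor d in increasing order:
55^1 ≡ 55
55^2 ≡ 82
55^3 = 55^2·55^1 ≡ 41
55^4 ≡ 75
55^6 = 55^4·55^2 ≡ 46
55^9 = 55^8·55^1 ≡ 33
55^12 = 55^8·55^4 ≡ 45
55^18 = 55^16·55^2 ≡ 108
55^27 = 55^16·55^8·55^2·55^1 ≡ 76
55^36 = 55^32·55^4 ≡ 1  ← first divisor giving 1
The order is 36.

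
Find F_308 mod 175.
171

Matrix identity: Q^n = [[F_(n+1), F_n], [F_n, F_(n-1)]] with Q = [[1,1],[1,0]].
n = 308 = 100110100₂. Square-and-multiply, entries mod 175:
Q^1 = [[1,1],[1,0]]
Q^2 = (Q^1)² = [[2,1],[1,1]]
Q^4 = (Q^2)² = [[5,3],[3,2]]
Q^9 = (Q^4)²·Q = [[55,34],[34,21]]
Q^19 = (Q^9)²·Q = [[115,156],[156,134]]
Q^38 = (Q^19)² = [[111,169],[169,117]]
Q^77 = (Q^38)²·Q = [[139,107],[107,32]]
Q^154 = (Q^77)² = [[145,97],[97,48]]
Q^308 = (Q^154)² = [[159,171],[171,163]]
F_308 mod 175 = Q^308[0][1] = 171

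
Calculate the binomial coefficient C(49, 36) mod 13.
3

Using Lucas' theorem:
Write n=49 and k=36 in base 13:
n in base 13: [3, 10]
k in base 13: [2, 10]
C(49,36) mod 13 = ∏ C(n_i, k_i) mod 13
Digit binomials (mod 13): C(3,2) = 3; C(10,10) = 1
Product: 3 × 1 = 3 ≡ 3 (mod 13)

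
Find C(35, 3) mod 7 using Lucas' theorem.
0

Using Lucas' theorem:
Write n=35 and k=3 in base 7:
n in base 7: [5, 0]
k in base 7: [0, 3]
C(35,3) mod 7 = ∏ C(n_i, k_i) mod 7
Digit binomials (mod 7): C(5,0) = 1; C(0,3) = 0 (k_i > n_i)
Product: 1 × 0 = 0 ≡ 0 (mod 7)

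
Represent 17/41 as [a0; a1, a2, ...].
[0; 2, 2, 2, 3]

Euclidean algorithm steps:
17 = 0 × 41 + 17
41 = 2 × 17 + 7
17 = 2 × 7 + 3
7 = 2 × 3 + 1
3 = 3 × 1 + 0
Continued fraction: [0; 2, 2, 2, 3]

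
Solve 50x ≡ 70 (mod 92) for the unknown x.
x ≡ 29 (mod 46)

gcd(50, 92) = 2, which divides 70, so solutions exist.
Divide through by 2: 25x ≡ 35 (mod 46).
Find 25^(-1) mod 46 by the extended Euclidean algorithm:
46 = 1 × 25 + 21  ⟹  21 = (1)·46 + (-1)·25
25 = 1 × 21 + 4  ⟹  4 = (-1)·46 + (2)·25
21 = 5 × 4 + 1  ⟹  1 = (6)·46 + (-11)·25
So (-11)·25 ≡ 1 (mod 46), i.e. 25^(-1) ≡ -11 ≡ 35 (mod 46).
x ≡ 35 × 35 = 1225 ≡ 29 (mod 46).
Check: 50 × 29 = 1450 ≡ 70 (mod 92).
x ≡ 29 (mod 46), giving 2 solutions mod 92.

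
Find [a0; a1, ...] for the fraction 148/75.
[1; 1, 36, 2]

Euclidean algorithm steps:
148 = 1 × 75 + 73
75 = 1 × 73 + 2
73 = 36 × 2 + 1
2 = 2 × 1 + 0
Continued fraction: [1; 1, 36, 2]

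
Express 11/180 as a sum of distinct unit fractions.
1/17 + 1/438 + 1/223380

Greedy algorithm:
11/180: ceiling(180/11) = 17, use 1/17
7/3060: ceiling(3060/7) = 438, use 1/438
1/223380: ceiling(223380/1) = 223380, use 1/223380
Result: 11/180 = 1/17 + 1/438 + 1/223380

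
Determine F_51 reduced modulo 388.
366

Matrix identity: Q^n = [[F_(n+1), F_n], [F_n, F_(n-1)]] with Q = [[1,1],[1,0]].
n = 51 = 110011₂. Square-and-multiply, entries mod 388:
Q^1 = [[1,1],[1,0]]
Q^3 = (Q^1)²·Q = [[3,2],[2,1]]
Q^6 = (Q^3)² = [[13,8],[8,5]]
Q^12 = (Q^6)² = [[233,144],[144,89]]
Q^25 = (Q^12)²·Q = [[337,141],[141,196]]
Q^51 = (Q^25)²·Q = [[247,366],[366,269]]
F_51 mod 388 = Q^51[0][1] = 366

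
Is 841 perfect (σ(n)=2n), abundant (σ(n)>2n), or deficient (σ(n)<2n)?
deficient

Proper divisors of 841: sum = 1 + 29 = 30
Since 30 < 841, 841 is deficient.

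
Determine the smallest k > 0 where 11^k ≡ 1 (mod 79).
39

79 is prime, so ord(11) divides φ(79) = 78.
Divisors of 78: 1, 2, 3, 6, 13, 26, 39, 78.
Repeated squaring: 11^1 ≡ 11, 11^2 ≡ 42, 11^4 ≡ 26, 11^8 ≡ 44, 11^16 ≡ 40, 11^32 ≡ 20, 11^64 ≡ 5 (mod 79).
Test 11^d mod 79 for each divisor d in increasing order:
11^1 ≡ 11
11^2 ≡ 42
11^3 = 11^2·11^1 ≡ 67
11^6 = 11^4·11^2 ≡ 65
11^13 = 11^8·11^4·11^1 ≡ 23
11^26 = 11^16·11^8·11^2 ≡ 55
11^39 = 11^32·11^4·11^2·11^1 ≡ 1  ← first divisor giving 1
The order is 39.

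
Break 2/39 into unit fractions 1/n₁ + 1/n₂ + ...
1/20 + 1/780

Greedy algorithm:
2/39: ceiling(39/2) = 20, use 1/20
1/780: ceiling(780/1) = 780, use 1/780
Result: 2/39 = 1/20 + 1/780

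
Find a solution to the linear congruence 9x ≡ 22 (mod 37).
x ≡ 23 (mod 37)

gcd(9, 37) = 1, which divides 22, so solutions exist.
Find 9^(-1) mod 37 by the extended Euclidean algorithm:
37 = 4 × 9 + 1  ⟹  1 = (1)·37 + (-4)·9
So (-4)·9 ≡ 1 (mod 37), i.e. 9^(-1) ≡ -4 ≡ 33 (mod 37).
x ≡ 33 × 22 = 726 ≡ 23 (mod 37).
Check: 9 × 23 = 207 ≡ 22 (mod 37).
Unique solution: x ≡ 23 (mod 37)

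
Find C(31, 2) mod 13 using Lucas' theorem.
10

Using Lucas' theorem:
Write n=31 and k=2 in base 13:
n in base 13: [2, 5]
k in base 13: [0, 2]
C(31,2) mod 13 = ∏ C(n_i, k_i) mod 13
Digit binomials (mod 13): C(2,0) = 1; C(5,2) = 10
Product: 1 × 10 = 10 ≡ 10 (mod 13)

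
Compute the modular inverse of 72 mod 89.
68

gcd(72, 89) = 1, so the inverse exists.
Extended Euclidean algorithm on (89, 72):
89 = 1 × 72 + 17  ⟹  17 = (1)·89 + (-1)·72
72 = 4 × 17 + 4  ⟹  4 = (-4)·89 + (5)·72
17 = 4 × 4 + 1  ⟹  1 = (17)·89 + (-21)·72
So (-21)·72 ≡ 1 (mod 89), i.e. 72^(-1) ≡ -21 ≡ 68 (mod 89).
Check: 72 × 68 = 4896 ≡ 1 (mod 89)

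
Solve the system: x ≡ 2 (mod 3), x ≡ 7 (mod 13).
20

Using Chinese Remainder Theorem:
M = 3 × 13 = 39
M1 = 13, M2 = 3
y1 = 13^(-1) mod 3 = 1
y2 = 3^(-1) mod 13 = 9
x = (2×13×1 + 7×3×9) mod 39 = 20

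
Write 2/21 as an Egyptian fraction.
1/11 + 1/231

Greedy algorithm:
2/21: ceiling(21/2) = 11, use 1/11
1/231: ceiling(231/1) = 231, use 1/231
Result: 2/21 = 1/11 + 1/231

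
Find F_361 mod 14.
13

Matrix identity: Q^n = [[F_(n+1), F_n], [F_n, F_(n-1)]] with Q = [[1,1],[1,0]].
n = 361 = 101101001₂. Square-and-multiply, entries mod 14:
Q^1 = [[1,1],[1,0]]
Q^2 = (Q^1)² = [[2,1],[1,1]]
Q^5 = (Q^2)²·Q = [[8,5],[5,3]]
Q^11 = (Q^5)²·Q = [[4,5],[5,13]]
Q^22 = (Q^11)² = [[13,1],[1,12]]
Q^45 = (Q^22)²·Q = [[13,2],[2,11]]
Q^90 = (Q^45)² = [[5,6],[6,13]]
Q^180 = (Q^90)² = [[5,10],[10,9]]
Q^361 = (Q^180)²·Q = [[13,13],[13,0]]
F_361 mod 14 = Q^361[0][1] = 13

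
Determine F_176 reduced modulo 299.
255

Matrix identity: Q^n = [[F_(n+1), F_n], [F_n, F_(n-1)]] with Q = [[1,1],[1,0]].
n = 176 = 10110000₂. Square-and-multiply, entries mod 299:
Q^1 = [[1,1],[1,0]]
Q^2 = (Q^1)² = [[2,1],[1,1]]
Q^5 = (Q^2)²·Q = [[8,5],[5,3]]
Q^11 = (Q^5)²·Q = [[144,89],[89,55]]
Q^22 = (Q^11)² = [[252,70],[70,182]]
Q^44 = (Q^22)² = [[232,181],[181,51]]
Q^88 = (Q^44)² = [[174,94],[94,80]]
Q^176 = (Q^88)² = [[242,255],[255,286]]
F_176 mod 299 = Q^176[0][1] = 255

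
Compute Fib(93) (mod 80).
18

Matrix identity: Q^n = [[F_(n+1), F_n], [F_n, F_(n-1)]] with Q = [[1,1],[1,0]].
n = 93 = 1011101₂. Square-and-multiply, entries mod 80:
Q^1 = [[1,1],[1,0]]
Q^2 = (Q^1)² = [[2,1],[1,1]]
Q^5 = (Q^2)²·Q = [[8,5],[5,3]]
Q^11 = (Q^5)²·Q = [[64,9],[9,55]]
Q^23 = (Q^11)²·Q = [[48,17],[17,31]]
Q^46 = (Q^23)² = [[33,63],[63,50]]
Q^93 = (Q^46)²·Q = [[47,18],[18,29]]
F_93 mod 80 = Q^93[0][1] = 18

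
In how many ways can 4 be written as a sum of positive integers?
5

p(n) counts ways to write n as a sum of positive integers (order ignored).
Examples: 4; 3 + 1; 2 + 2; 2 + 1 + 1; 1 + 1 + 1 + 1
p(4) = 5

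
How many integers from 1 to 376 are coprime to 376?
184

376 = 2^3 × 47
φ(n) = n × ∏(1 - 1/p) for each prime p dividing n
φ(376) = 376 × (1 - 1/2) × (1 - 1/47) = 184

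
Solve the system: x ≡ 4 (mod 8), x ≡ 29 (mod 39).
68

Using Chinese Remainder Theorem:
M = 8 × 39 = 312
M1 = 39, M2 = 8
y1 = 39^(-1) mod 8 = 7
y2 = 8^(-1) mod 39 = 5
x = (4×39×7 + 29×8×5) mod 312 = 68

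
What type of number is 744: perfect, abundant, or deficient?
abundant

Proper divisors of 744: sum = 1 + 2 + 3 + 4 + 6 + 8 + 12 + 24 + 31 + 62 + 93 + 124 + 186 + 248 + 372 = 1176
Since 1176 > 744, 744 is abundant.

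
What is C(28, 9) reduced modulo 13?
0

Using Lucas' theorem:
Write n=28 and k=9 in base 13:
n in base 13: [2, 2]
k in base 13: [0, 9]
C(28,9) mod 13 = ∏ C(n_i, k_i) mod 13
Digit binomials (mod 13): C(2,0) = 1; C(2,9) = 0 (k_i > n_i)
Product: 1 × 0 = 0 ≡ 0 (mod 13)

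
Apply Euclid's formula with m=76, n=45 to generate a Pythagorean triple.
(3751, 6840, 7801)

Euclid's formula: a = m² - n², b = 2mn, c = m² + n²
m = 76, n = 45
a = 76² - 45² = 5776 - 2025 = 3751
b = 2 × 76 × 45 = 6840
c = 76² + 45² = 5776 + 2025 = 7801
Verification: 3751² + 6840² = 14070001 + 46785600 = 60855601 = 7801² ✓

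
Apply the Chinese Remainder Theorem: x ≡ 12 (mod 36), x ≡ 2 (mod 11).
156

Using Chinese Remainder Theorem:
M = 36 × 11 = 396
M1 = 11, M2 = 36
y1 = 11^(-1) mod 36 = 23
y2 = 36^(-1) mod 11 = 4
x = (12×11×23 + 2×36×4) mod 396 = 156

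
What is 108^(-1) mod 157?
16

gcd(108, 157) = 1, so the inverse exists.
Extended Euclidean algorithm on (157, 108):
157 = 1 × 108 + 49  ⟹  49 = (1)·157 + (-1)·108
108 = 2 × 49 + 10  ⟹  10 = (-2)·157 + (3)·108
49 = 4 × 10 + 9  ⟹  9 = (9)·157 + (-13)·108
10 = 1 × 9 + 1  ⟹  1 = (-11)·157 + (16)·108
So (16)·108 ≡ 1 (mod 157), i.e. 108^(-1) ≡ 16 (mod 157).
Check: 108 × 16 = 1728 ≡ 1 (mod 157)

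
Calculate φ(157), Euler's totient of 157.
156

157 = 157
φ(n) = n × ∏(1 - 1/p) for each prime p dividing n
φ(157) = 157 × (1 - 1/157) = 156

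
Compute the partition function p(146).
27517052599

p(n) counts ways to write n as a sum of positive integers (order ignored).
Euler's pentagonal recurrence: p(k) = p(k-1) + p(k-2) - p(k-5) - p(k-7) + p(k-12) + p(k-15) - ... (offsets j(3j∓1)/2, signs ++--, p(0)=1, p(<0)=0).
DP table for k = 0..145: p(0)=1, p(1)=1, p(2)=2, p(3)=3, p(4)=5, p(5)=7, p(6)=11, p(7)=15, p(8)=22, p(9)=30, p(10)=42, p(11)=56, p(12)=77, p(13)=101, p(14)=135, p(15)=176, p(16)=231, p(17)=297, p(18)=385, p(19)=490, p(20)=627, p(21)=792, p(22)=1002, p(23)=1255, p(24)=1575, p(25)=1958, p(26)=2436, p(27)=3010, p(28)=3718, p(29)=4565, p(30)=5604, p(31)=6842, p(32)=8349, p(33)=10143, p(34)=12310, p(35)=14883, p(36)=17977, p(37)=21637, p(38)=26015, p(39)=31185, p(40)=37338, p(41)=44583, p(42)=53174, p(43)=63261, p(44)=75175, p(45)=89134, p(46)=105558, p(47)=124754, p(48)=147273, p(49)=173525, p(50)=204226, p(51)=239943, p(52)=281589, p(53)=329931, p(54)=386155, p(55)=451276, p(56)=526823, p(57)=614154, p(58)=715220, p(59)=831820, p(60)=966467, p(61)=1121505, p(62)=1300156, p(63)=1505499, p(64)=1741630, p(65)=2012558, p(66)=2323520, p(67)=2679689, p(68)=3087735, p(69)=3554345, p(70)=4087968, p(71)=4697205, p(72)=5392783, p(73)=6185689, p(74)=7089500, p(75)=8118264, p(76)=9289091, p(77)=10619863, p(78)=12132164, p(79)=13848650, p(80)=15796476, p(81)=18004327, p(82)=20506255, p(83)=23338469, p(84)=26543660, p(85)=30167357, p(86)=34262962, p(87)=38887673, p(88)=44108109, p(89)=49995925, p(90)=56634173, p(91)=64112359, p(92)=72533807, p(93)=82010177, p(94)=92669720, p(95)=104651419, p(96)=118114304, p(97)=133230930, p(98)=150198136, p(99)=169229875, p(100)=190569292, p(101)=214481126, p(102)=241265379, p(103)=271248950, p(104)=304801365, p(105)=342325709, p(106)=384276336, p(107)=431149389, p(108)=483502844, p(109)=541946240, p(110)=607163746, p(111)=679903203, p(112)=761002156, p(113)=851376628, p(114)=952050665, p(115)=1064144451, p(116)=1188908248, p(117)=1327710076, p(118)=1482074143, p(119)=1653668665, p(120)=1844349560, p(121)=2056148051, p(122)=2291320912, p(123)=2552338241, p(124)=2841940500, p(125)=3163127352, p(126)=3519222692, p(127)=3913864295, p(128)=4351078600, p(129)=4835271870, p(130)=5371315400, p(131)=5964539504, p(132)=6620830889, p(133)=7346629512, p(134)=8149040695, p(135)=9035836076, p(136)=10015581680, p(137)=11097645016, p(138)=12292341831, p(139)=13610949895, p(140)=15065878135, p(141)=16670689208, p(142)=18440293320, p(143)=20390982757, p(144)=22540654445, p(145)=24908858009.
Final step: p(146) = p(145) + p(144) - p(141) - p(139) + p(134) + p(131) - p(124) - p(120) + p(111) + p(106) - p(95) - p(89) + p(76) + p(69) - p(54) - p(46) + p(29) + p(20) - p(1)
= 24908858009 + 22540654445 - 16670689208 - 13610949895 + 8149040695 + 5964539504 - 2841940500 - 1844349560 + 679903203 + 384276336 - 104651419 - 49995925 + 9289091 + 3554345 - 386155 - 105558 + 4565 + 627 - 1
= 27517052599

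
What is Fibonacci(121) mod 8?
1

Matrix identity: Q^n = [[F_(n+1), F_n], [F_n, F_(n-1)]] with Q = [[1,1],[1,0]].
n = 121 = 1111001₂. Square-and-multiply, entries mod 8:
Q^1 = [[1,1],[1,0]]
Q^3 = (Q^1)²·Q = [[3,2],[2,1]]
Q^7 = (Q^3)²·Q = [[5,5],[5,0]]
Q^15 = (Q^7)²·Q = [[3,2],[2,1]]
Q^30 = (Q^15)² = [[5,0],[0,5]]
Q^60 = (Q^30)² = [[1,0],[0,1]]
Q^121 = (Q^60)²·Q = [[1,1],[1,0]]
F_121 mod 8 = Q^121[0][1] = 1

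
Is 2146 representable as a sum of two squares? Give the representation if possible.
11² + 45² (a=11, b=45)

Factorization: 2146 = 2 × 29 × 37
By Fermat: n is sum of two squares iff every prime p ≡ 3 (mod 4) appears to even power.
All primes ≡ 3 (mod 4) appear to even power.
Search a = 0, 1, 2, … for 2146 - a² a perfect square: first hit at a = 11: 2146 - 121 = 2025 = 45².
2146 = 11² + 45² = 121 + 2025 ✓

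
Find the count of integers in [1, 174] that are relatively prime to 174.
56

174 = 2 × 3 × 29
φ(n) = n × ∏(1 - 1/p) for each prime p dividing n
φ(174) = 174 × (1 - 1/2) × (1 - 1/3) × (1 - 1/29) = 56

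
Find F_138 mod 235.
149

Matrix identity: Q^n = [[F_(n+1), F_n], [F_n, F_(n-1)]] with Q = [[1,1],[1,0]].
n = 138 = 10001010₂. Square-and-multiply, entries mod 235:
Q^1 = [[1,1],[1,0]]
Q^2 = (Q^1)² = [[2,1],[1,1]]
Q^4 = (Q^2)² = [[5,3],[3,2]]
Q^8 = (Q^4)² = [[34,21],[21,13]]
Q^17 = (Q^8)²·Q = [[234,187],[187,47]]
Q^34 = (Q^17)² = [[190,142],[142,48]]
Q^69 = (Q^34)²·Q = [[55,99],[99,191]]
Q^138 = (Q^69)² = [[136,149],[149,222]]
F_138 mod 235 = Q^138[0][1] = 149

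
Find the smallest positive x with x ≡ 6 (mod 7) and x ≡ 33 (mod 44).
209

Using Chinese Remainder Theorem:
M = 7 × 44 = 308
M1 = 44, M2 = 7
y1 = 44^(-1) mod 7 = 4
y2 = 7^(-1) mod 44 = 19
x = (6×44×4 + 33×7×19) mod 308 = 209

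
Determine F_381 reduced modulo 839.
26

Matrix identity: Q^n = [[F_(n+1), F_n], [F_n, F_(n-1)]] with Q = [[1,1],[1,0]].
n = 381 = 101111101₂. Square-and-multiply, entries mod 839:
Q^1 = [[1,1],[1,0]]
Q^2 = (Q^1)² = [[2,1],[1,1]]
Q^5 = (Q^2)²·Q = [[8,5],[5,3]]
Q^11 = (Q^5)²·Q = [[144,89],[89,55]]
Q^23 = (Q^11)²·Q = [[223,131],[131,92]]
Q^47 = (Q^23)²·Q = [[763,609],[609,154]]
Q^95 = (Q^47)²·Q = [[464,785],[785,518]]
Q^190 = (Q^95)² = [[72,668],[668,243]]
Q^381 = (Q^190)²·Q = [[696,26],[26,670]]
F_381 mod 839 = Q^381[0][1] = 26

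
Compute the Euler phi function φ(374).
160

374 = 2 × 11 × 17
φ(n) = n × ∏(1 - 1/p) for each prime p dividing n
φ(374) = 374 × (1 - 1/2) × (1 - 1/11) × (1 - 1/17) = 160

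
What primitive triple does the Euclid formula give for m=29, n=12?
(697, 696, 985)

Euclid's formula: a = m² - n², b = 2mn, c = m² + n²
m = 29, n = 12
a = 29² - 12² = 841 - 144 = 697
b = 2 × 29 × 12 = 696
c = 29² + 12² = 841 + 144 = 985
Verification: 697² + 696² = 485809 + 484416 = 970225 = 985² ✓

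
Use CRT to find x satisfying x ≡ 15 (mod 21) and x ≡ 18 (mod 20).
78

Using Chinese Remainder Theorem:
M = 21 × 20 = 420
M1 = 20, M2 = 21
y1 = 20^(-1) mod 21 = 20
y2 = 21^(-1) mod 20 = 1
x = (15×20×20 + 18×21×1) mod 420 = 78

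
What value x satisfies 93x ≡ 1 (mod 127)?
56

gcd(93, 127) = 1, so the inverse exists.
Extended Euclidean algorithm on (127, 93):
127 = 1 × 93 + 34  ⟹  34 = (1)·127 + (-1)·93
93 = 2 × 34 + 25  ⟹  25 = (-2)·127 + (3)·93
34 = 1 × 25 + 9  ⟹  9 = (3)·127 + (-4)·93
25 = 2 × 9 + 7  ⟹  7 = (-8)·127 + (11)·93
9 = 1 × 7 + 2  ⟹  2 = (11)·127 + (-15)·93
7 = 3 × 2 + 1  ⟹  1 = (-41)·127 + (56)·93
So (56)·93 ≡ 1 (mod 127), i.e. 93^(-1) ≡ 56 (mod 127).
Check: 93 × 56 = 5208 ≡ 1 (mod 127)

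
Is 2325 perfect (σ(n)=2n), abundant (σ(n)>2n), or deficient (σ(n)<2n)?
deficient

Proper divisors of 2325: sum = 1 + 3 + 5 + 15 + 25 + 31 + 75 + 93 + 155 + 465 + 775 = 1643
Since 1643 < 2325, 2325 is deficient.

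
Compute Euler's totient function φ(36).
12

36 = 2^2 × 3^2
φ(n) = n × ∏(1 - 1/p) for each prime p dividing n
φ(36) = 36 × (1 - 1/2) × (1 - 1/3) = 12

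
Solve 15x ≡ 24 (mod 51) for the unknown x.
x ≡ 5 (mod 17)

gcd(15, 51) = 3, which divides 24, so solutions exist.
Divide through by 3: 5x ≡ 8 (mod 17).
Find 5^(-1) mod 17 by the extended Euclidean algorithm:
17 = 3 × 5 + 2  ⟹  2 = (1)·17 + (-3)·5
5 = 2 × 2 + 1  ⟹  1 = (-2)·17 + (7)·5
So (7)·5 ≡ 1 (mod 17), i.e. 5^(-1) ≡ 7 (mod 17).
x ≡ 7 × 8 = 56 ≡ 5 (mod 17).
Check: 15 × 5 = 75 ≡ 24 (mod 51).
x ≡ 5 (mod 17), giving 3 solutions mod 51.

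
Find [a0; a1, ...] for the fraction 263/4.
[65; 1, 3]

Euclidean algorithm steps:
263 = 65 × 4 + 3
4 = 1 × 3 + 1
3 = 3 × 1 + 0
Continued fraction: [65; 1, 3]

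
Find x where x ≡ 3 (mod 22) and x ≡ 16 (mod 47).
157

Using Chinese Remainder Theorem:
M = 22 × 47 = 1034
M1 = 47, M2 = 22
y1 = 47^(-1) mod 22 = 15
y2 = 22^(-1) mod 47 = 15
x = (3×47×15 + 16×22×15) mod 1034 = 157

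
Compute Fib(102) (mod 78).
62

Matrix identity: Q^n = [[F_(n+1), F_n], [F_n, F_(n-1)]] with Q = [[1,1],[1,0]].
n = 102 = 1100110₂. Square-and-multiply, entries mod 78:
Q^1 = [[1,1],[1,0]]
Q^3 = (Q^1)²·Q = [[3,2],[2,1]]
Q^6 = (Q^3)² = [[13,8],[8,5]]
Q^12 = (Q^6)² = [[77,66],[66,11]]
Q^25 = (Q^12)²·Q = [[25,67],[67,36]]
Q^51 = (Q^25)²·Q = [[75,44],[44,31]]
Q^102 = (Q^51)² = [[73,62],[62,11]]
F_102 mod 78 = Q^102[0][1] = 62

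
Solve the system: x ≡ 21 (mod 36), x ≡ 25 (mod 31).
273

Using Chinese Remainder Theorem:
M = 36 × 31 = 1116
M1 = 31, M2 = 36
y1 = 31^(-1) mod 36 = 7
y2 = 36^(-1) mod 31 = 25
x = (21×31×7 + 25×36×25) mod 1116 = 273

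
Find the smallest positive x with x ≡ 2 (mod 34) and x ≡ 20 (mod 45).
920

Using Chinese Remainder Theorem:
M = 34 × 45 = 1530
M1 = 45, M2 = 34
y1 = 45^(-1) mod 34 = 31
y2 = 34^(-1) mod 45 = 4
x = (2×45×31 + 20×34×4) mod 1530 = 920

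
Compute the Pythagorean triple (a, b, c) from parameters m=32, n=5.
(999, 320, 1049)

Euclid's formula: a = m² - n², b = 2mn, c = m² + n²
m = 32, n = 5
a = 32² - 5² = 1024 - 25 = 999
b = 2 × 32 × 5 = 320
c = 32² + 5² = 1024 + 25 = 1049
Verification: 999² + 320² = 998001 + 102400 = 1100401 = 1049² ✓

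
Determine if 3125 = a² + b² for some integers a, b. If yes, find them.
10² + 55² (a=10, b=55)

Factorization: 3125 = 5^5
By Fermat: n is sum of two squares iff every prime p ≡ 3 (mod 4) appears to even power.
All primes ≡ 3 (mod 4) appear to even power.
Search a = 0, 1, 2, … for 3125 - a² a perfect square: first hit at a = 10: 3125 - 100 = 3025 = 55².
3125 = 10² + 55² = 100 + 3025 ✓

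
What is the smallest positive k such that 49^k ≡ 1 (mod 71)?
35

71 is prime, so ord(49) divides φ(71) = 70.
Divisors of 70: 1, 2, 5, 7, 10, 14, 35, 70.
Repeated squaring: 49^1 ≡ 49, 49^2 ≡ 58, 49^4 ≡ 27, 49^8 ≡ 19, 49^16 ≡ 6, 49^32 ≡ 36, 49^64 ≡ 18 (mod 71).
Test 49^d mod 71 for each divisor d in increasing order:
49^1 ≡ 49
49^2 ≡ 58
49^5 = 49^4·49^1 ≡ 45
49^7 = 49^4·49^2·49^1 ≡ 54
49^10 = 49^8·49^2 ≡ 37
49^14 = 49^8·49^4·49^2 ≡ 5
49^35 = 49^32·49^2·49^1 ≡ 1  ← first divisor giving 1
The order is 35.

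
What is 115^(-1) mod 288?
283

gcd(115, 288) = 1, so the inverse exists.
Extended Euclidean algorithm on (288, 115):
288 = 2 × 115 + 58  ⟹  58 = (1)·288 + (-2)·115
115 = 1 × 58 + 57  ⟹  57 = (-1)·288 + (3)·115
58 = 1 × 57 + 1  ⟹  1 = (2)·288 + (-5)·115
So (-5)·115 ≡ 1 (mod 288), i.e. 115^(-1) ≡ -5 ≡ 283 (mod 288).
Check: 115 × 283 = 32545 ≡ 1 (mod 288)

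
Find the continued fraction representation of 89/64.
[1; 2, 1, 1, 3, 1, 2]

Euclidean algorithm steps:
89 = 1 × 64 + 25
64 = 2 × 25 + 14
25 = 1 × 14 + 11
14 = 1 × 11 + 3
11 = 3 × 3 + 2
3 = 1 × 2 + 1
2 = 2 × 1 + 0
Continued fraction: [1; 2, 1, 1, 3, 1, 2]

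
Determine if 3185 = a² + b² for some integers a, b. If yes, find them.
7² + 56² (a=7, b=56)

Factorization: 3185 = 5 × 7^2 × 13
By Fermat: n is sum of two squares iff every prime p ≡ 3 (mod 4) appears to even power.
All primes ≡ 3 (mod 4) appear to even power.
Search a = 0, 1, 2, … for 3185 - a² a perfect square: first hit at a = 7: 3185 - 49 = 3136 = 56².
3185 = 7² + 56² = 49 + 3136 ✓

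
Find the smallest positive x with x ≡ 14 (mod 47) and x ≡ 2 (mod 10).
202

Using Chinese Remainder Theorem:
M = 47 × 10 = 470
M1 = 10, M2 = 47
y1 = 10^(-1) mod 47 = 33
y2 = 47^(-1) mod 10 = 3
x = (14×10×33 + 2×47×3) mod 470 = 202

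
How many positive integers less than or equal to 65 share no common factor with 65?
48

65 = 5 × 13
φ(n) = n × ∏(1 - 1/p) for each prime p dividing n
φ(65) = 65 × (1 - 1/5) × (1 - 1/13) = 48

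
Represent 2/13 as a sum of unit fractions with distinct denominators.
1/7 + 1/91

Greedy algorithm:
2/13: ceiling(13/2) = 7, use 1/7
1/91: ceiling(91/1) = 91, use 1/91
Result: 2/13 = 1/7 + 1/91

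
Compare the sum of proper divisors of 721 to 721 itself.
deficient

Proper divisors of 721: sum = 1 + 7 + 103 = 111
Since 111 < 721, 721 is deficient.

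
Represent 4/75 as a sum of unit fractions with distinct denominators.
1/19 + 1/1425

Greedy algorithm:
4/75: ceiling(75/4) = 19, use 1/19
1/1425: ceiling(1425/1) = 1425, use 1/1425
Result: 4/75 = 1/19 + 1/1425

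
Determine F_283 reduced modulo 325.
197

Matrix identity: Q^n = [[F_(n+1), F_n], [F_n, F_(n-1)]] with Q = [[1,1],[1,0]].
n = 283 = 100011011₂. Square-and-multiply, entries mod 325:
Q^1 = [[1,1],[1,0]]
Q^2 = (Q^1)² = [[2,1],[1,1]]
Q^4 = (Q^2)² = [[5,3],[3,2]]
Q^8 = (Q^4)² = [[34,21],[21,13]]
Q^17 = (Q^8)²·Q = [[309,297],[297,12]]
Q^35 = (Q^17)²·Q = [[177,65],[65,112]]
Q^70 = (Q^35)² = [[129,260],[260,194]]
Q^141 = (Q^70)²·Q = [[196,66],[66,130]]
Q^283 = (Q^141)²·Q = [[263,197],[197,66]]
F_283 mod 325 = Q^283[0][1] = 197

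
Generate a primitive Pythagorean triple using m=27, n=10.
(629, 540, 829)

Euclid's formula: a = m² - n², b = 2mn, c = m² + n²
m = 27, n = 10
a = 27² - 10² = 729 - 100 = 629
b = 2 × 27 × 10 = 540
c = 27² + 10² = 729 + 100 = 829
Verification: 629² + 540² = 395641 + 291600 = 687241 = 829² ✓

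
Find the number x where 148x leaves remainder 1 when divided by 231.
64

gcd(148, 231) = 1, so the inverse exists.
Extended Euclidean algorithm on (231, 148):
231 = 1 × 148 + 83  ⟹  83 = (1)·231 + (-1)·148
148 = 1 × 83 + 65  ⟹  65 = (-1)·231 + (2)·148
83 = 1 × 65 + 18  ⟹  18 = (2)·231 + (-3)·148
65 = 3 × 18 + 11  ⟹  11 = (-7)·231 + (11)·148
18 = 1 × 11 + 7  ⟹  7 = (9)·231 + (-14)·148
11 = 1 × 7 + 4  ⟹  4 = (-16)·231 + (25)·148
7 = 1 × 4 + 3  ⟹  3 = (25)·231 + (-39)·148
4 = 1 × 3 + 1  ⟹  1 = (-41)·231 + (64)·148
So (64)·148 ≡ 1 (mod 231), i.e. 148^(-1) ≡ 64 (mod 231).
Check: 148 × 64 = 9472 ≡ 1 (mod 231)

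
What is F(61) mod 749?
303

Matrix identity: Q^n = [[F_(n+1), F_n], [F_n, F_(n-1)]] with Q = [[1,1],[1,0]].
n = 61 = 111101₂. Square-and-multiply, entries mod 749:
Q^1 = [[1,1],[1,0]]
Q^3 = (Q^1)²·Q = [[3,2],[2,1]]
Q^7 = (Q^3)²·Q = [[21,13],[13,8]]
Q^15 = (Q^7)²·Q = [[238,610],[610,377]]
Q^30 = (Q^15)² = [[316,650],[650,415]]
Q^61 = (Q^30)²·Q = [[587,303],[303,284]]
F_61 mod 749 = Q^61[0][1] = 303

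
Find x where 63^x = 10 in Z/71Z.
68

Baby-step giant-step with step n = ⌈√71⌉ = 9.
Baby steps 63^j mod 71 (j:value) for j=0..8: 0:1, 1:63, 2:64, 3:56, 4:49, 5:34, 6:12, 7:46, 8:58.
Giant-step multiplier: 63^(-9) ≡ 63^(70-9) = 63^61 ≡ 28 (mod 71).
Giant steps γ_i = 10·28^i mod 71: γ_0=10, γ_1=67, γ_2=30, γ_3=59, γ_4=19, γ_5=35, γ_6=57, γ_7=34 (in table at j=5).
x = i·n + j = 7·9 + 5 = 68.
Check: 63^68 ≡ 10 (mod 71).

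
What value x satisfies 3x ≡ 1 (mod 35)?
12

gcd(3, 35) = 1, so the inverse exists.
Extended Euclidean algorithm on (35, 3):
35 = 11 × 3 + 2  ⟹  2 = (1)·35 + (-11)·3
3 = 1 × 2 + 1  ⟹  1 = (-1)·35 + (12)·3
So (12)·3 ≡ 1 (mod 35), i.e. 3^(-1) ≡ 12 (mod 35).
Check: 3 × 12 = 36 ≡ 1 (mod 35)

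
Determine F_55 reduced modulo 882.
391

Matrix identity: Q^n = [[F_(n+1), F_n], [F_n, F_(n-1)]] with Q = [[1,1],[1,0]].
n = 55 = 110111₂. Square-and-multiply, entries mod 882:
Q^1 = [[1,1],[1,0]]
Q^3 = (Q^1)²·Q = [[3,2],[2,1]]
Q^6 = (Q^3)² = [[13,8],[8,5]]
Q^13 = (Q^6)²·Q = [[377,233],[233,144]]
Q^27 = (Q^13)²·Q = [[291,614],[614,559]]
Q^55 = (Q^27)²·Q = [[147,391],[391,638]]
F_55 mod 882 = Q^55[0][1] = 391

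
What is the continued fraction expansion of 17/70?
[0; 4, 8, 2]

Euclidean algorithm steps:
17 = 0 × 70 + 17
70 = 4 × 17 + 2
17 = 8 × 2 + 1
2 = 2 × 1 + 0
Continued fraction: [0; 4, 8, 2]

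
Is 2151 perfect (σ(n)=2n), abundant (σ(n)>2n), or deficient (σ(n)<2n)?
deficient

Proper divisors of 2151: sum = 1 + 3 + 9 + 239 + 717 = 969
Since 969 < 2151, 2151 is deficient.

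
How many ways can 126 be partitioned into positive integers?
3519222692

p(n) counts ways to write n as a sum of positive integers (order ignored).
Euler's pentagonal recurrence: p(k) = p(k-1) + p(k-2) - p(k-5) - p(k-7) + p(k-12) + p(k-15) - ... (offsets j(3j∓1)/2, signs ++--, p(0)=1, p(<0)=0).
DP table for k = 0..125: p(0)=1, p(1)=1, p(2)=2, p(3)=3, p(4)=5, p(5)=7, p(6)=11, p(7)=15, p(8)=22, p(9)=30, p(10)=42, p(11)=56, p(12)=77, p(13)=101, p(14)=135, p(15)=176, p(16)=231, p(17)=297, p(18)=385, p(19)=490, p(20)=627, p(21)=792, p(22)=1002, p(23)=1255, p(24)=1575, p(25)=1958, p(26)=2436, p(27)=3010, p(28)=3718, p(29)=4565, p(30)=5604, p(31)=6842, p(32)=8349, p(33)=10143, p(34)=12310, p(35)=14883, p(36)=17977, p(37)=21637, p(38)=26015, p(39)=31185, p(40)=37338, p(41)=44583, p(42)=53174, p(43)=63261, p(44)=75175, p(45)=89134, p(46)=105558, p(47)=124754, p(48)=147273, p(49)=173525, p(50)=204226, p(51)=239943, p(52)=281589, p(53)=329931, p(54)=386155, p(55)=451276, p(56)=526823, p(57)=614154, p(58)=715220, p(59)=831820, p(60)=966467, p(61)=1121505, p(62)=1300156, p(63)=1505499, p(64)=1741630, p(65)=2012558, p(66)=2323520, p(67)=2679689, p(68)=3087735, p(69)=3554345, p(70)=4087968, p(71)=4697205, p(72)=5392783, p(73)=6185689, p(74)=7089500, p(75)=8118264, p(76)=9289091, p(77)=10619863, p(78)=12132164, p(79)=13848650, p(80)=15796476, p(81)=18004327, p(82)=20506255, p(83)=23338469, p(84)=26543660, p(85)=30167357, p(86)=34262962, p(87)=38887673, p(88)=44108109, p(89)=49995925, p(90)=56634173, p(91)=64112359, p(92)=72533807, p(93)=82010177, p(94)=92669720, p(95)=104651419, p(96)=118114304, p(97)=133230930, p(98)=150198136, p(99)=169229875, p(100)=190569292, p(101)=214481126, p(102)=241265379, p(103)=271248950, p(104)=304801365, p(105)=342325709, p(106)=384276336, p(107)=431149389, p(108)=483502844, p(109)=541946240, p(110)=607163746, p(111)=679903203, p(112)=761002156, p(113)=851376628, p(114)=952050665, p(115)=1064144451, p(116)=1188908248, p(117)=1327710076, p(118)=1482074143, p(119)=1653668665, p(120)=1844349560, p(121)=2056148051, p(122)=2291320912, p(123)=2552338241, p(124)=2841940500, p(125)=3163127352.
Final step: p(126) = p(125) + p(124) - p(121) - p(119) + p(114) + p(111) - p(104) - p(100) + p(91) + p(86) - p(75) - p(69) + p(56) + p(49) - p(34) - p(26) + p(9) + p(0)
= 3163127352 + 2841940500 - 2056148051 - 1653668665 + 952050665 + 679903203 - 304801365 - 190569292 + 64112359 + 34262962 - 8118264 - 3554345 + 526823 + 173525 - 12310 - 2436 + 30 + 1
= 3519222692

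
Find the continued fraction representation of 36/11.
[3; 3, 1, 2]

Euclidean algorithm steps:
36 = 3 × 11 + 3
11 = 3 × 3 + 2
3 = 1 × 2 + 1
2 = 2 × 1 + 0
Continued fraction: [3; 3, 1, 2]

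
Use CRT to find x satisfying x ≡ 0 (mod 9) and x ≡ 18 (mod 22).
18

Using Chinese Remainder Theorem:
M = 9 × 22 = 198
M1 = 22, M2 = 9
y1 = 22^(-1) mod 9 = 7
y2 = 9^(-1) mod 22 = 5
x = (0×22×7 + 18×9×5) mod 198 = 18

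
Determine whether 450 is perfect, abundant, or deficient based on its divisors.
abundant

Proper divisors of 450: sum = 1 + 2 + 3 + 5 + 6 + 9 + 10 + 15 + ... + 75 + 90 + 150 + 225 (17 divisors) = 759
Since 759 > 450, 450 is abundant.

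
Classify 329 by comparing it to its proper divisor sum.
deficient

Proper divisors of 329: sum = 1 + 7 + 47 = 55
Since 55 < 329, 329 is deficient.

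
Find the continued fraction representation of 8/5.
[1; 1, 1, 2]

Euclidean algorithm steps:
8 = 1 × 5 + 3
5 = 1 × 3 + 2
3 = 1 × 2 + 1
2 = 2 × 1 + 0
Continued fraction: [1; 1, 1, 2]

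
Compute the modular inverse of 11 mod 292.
239

gcd(11, 292) = 1, so the inverse exists.
Extended Euclidean algorithm on (292, 11):
292 = 26 × 11 + 6  ⟹  6 = (1)·292 + (-26)·11
11 = 1 × 6 + 5  ⟹  5 = (-1)·292 + (27)·11
6 = 1 × 5 + 1  ⟹  1 = (2)·292 + (-53)·11
So (-53)·11 ≡ 1 (mod 292), i.e. 11^(-1) ≡ -53 ≡ 239 (mod 292).
Check: 11 × 239 = 2629 ≡ 1 (mod 292)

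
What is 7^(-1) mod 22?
19

gcd(7, 22) = 1, so the inverse exists.
Extended Euclidean algorithm on (22, 7):
22 = 3 × 7 + 1  ⟹  1 = (1)·22 + (-3)·7
So (-3)·7 ≡ 1 (mod 22), i.e. 7^(-1) ≡ -3 ≡ 19 (mod 22).
Check: 7 × 19 = 133 ≡ 1 (mod 22)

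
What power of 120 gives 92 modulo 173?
110

Baby-step giant-step with step n = ⌈√173⌉ = 14.
Baby steps 120^j mod 173 (j:value) for j=0..13: 0:1, 1:120, 2:41, 3:76, 4:124, 5:2, 6:67, 7:82, 8:152, 9:75, 10:4, 11:134, 12:164, 13:131.
Giant-step multiplier: 120^(-14) ≡ 120^(172-14) = 120^158 ≡ 15 (mod 173).
Giant steps γ_i = 92·15^i mod 173: γ_0=92, γ_1=169, γ_2=113, γ_3=138, γ_4=167, γ_5=83, γ_6=34, γ_7=164 (in table at j=12).
x = i·n + j = 7·14 + 12 = 110.
Check: 120^110 ≡ 92 (mod 173).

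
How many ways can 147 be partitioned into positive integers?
30388671978

p(n) counts ways to write n as a sum of positive integers (order ignored).
Euler's pentagonal recurrence: p(k) = p(k-1) + p(k-2) - p(k-5) - p(k-7) + p(k-12) + p(k-15) - ... (offsets j(3j∓1)/2, signs ++--, p(0)=1, p(<0)=0).
DP table for k = 0..146: p(0)=1, p(1)=1, p(2)=2, p(3)=3, p(4)=5, p(5)=7, p(6)=11, p(7)=15, p(8)=22, p(9)=30, p(10)=42, p(11)=56, p(12)=77, p(13)=101, p(14)=135, p(15)=176, p(16)=231, p(17)=297, p(18)=385, p(19)=490, p(20)=627, p(21)=792, p(22)=1002, p(23)=1255, p(24)=1575, p(25)=1958, p(26)=2436, p(27)=3010, p(28)=3718, p(29)=4565, p(30)=5604, p(31)=6842, p(32)=8349, p(33)=10143, p(34)=12310, p(35)=14883, p(36)=17977, p(37)=21637, p(38)=26015, p(39)=31185, p(40)=37338, p(41)=44583, p(42)=53174, p(43)=63261, p(44)=75175, p(45)=89134, p(46)=105558, p(47)=124754, p(48)=147273, p(49)=173525, p(50)=204226, p(51)=239943, p(52)=281589, p(53)=329931, p(54)=386155, p(55)=451276, p(56)=526823, p(57)=614154, p(58)=715220, p(59)=831820, p(60)=966467, p(61)=1121505, p(62)=1300156, p(63)=1505499, p(64)=1741630, p(65)=2012558, p(66)=2323520, p(67)=2679689, p(68)=3087735, p(69)=3554345, p(70)=4087968, p(71)=4697205, p(72)=5392783, p(73)=6185689, p(74)=7089500, p(75)=8118264, p(76)=9289091, p(77)=10619863, p(78)=12132164, p(79)=13848650, p(80)=15796476, p(81)=18004327, p(82)=20506255, p(83)=23338469, p(84)=26543660, p(85)=30167357, p(86)=34262962, p(87)=38887673, p(88)=44108109, p(89)=49995925, p(90)=56634173, p(91)=64112359, p(92)=72533807, p(93)=82010177, p(94)=92669720, p(95)=104651419, p(96)=118114304, p(97)=133230930, p(98)=150198136, p(99)=169229875, p(100)=190569292, p(101)=214481126, p(102)=241265379, p(103)=271248950, p(104)=304801365, p(105)=342325709, p(106)=384276336, p(107)=431149389, p(108)=483502844, p(109)=541946240, p(110)=607163746, p(111)=679903203, p(112)=761002156, p(113)=851376628, p(114)=952050665, p(115)=1064144451, p(116)=1188908248, p(117)=1327710076, p(118)=1482074143, p(119)=1653668665, p(120)=1844349560, p(121)=2056148051, p(122)=2291320912, p(123)=2552338241, p(124)=2841940500, p(125)=3163127352, p(126)=3519222692, p(127)=3913864295, p(128)=4351078600, p(129)=4835271870, p(130)=5371315400, p(131)=5964539504, p(132)=6620830889, p(133)=7346629512, p(134)=8149040695, p(135)=9035836076, p(136)=10015581680, p(137)=11097645016, p(138)=12292341831, p(139)=13610949895, p(140)=15065878135, p(141)=16670689208, p(142)=18440293320, p(143)=20390982757, p(144)=22540654445, p(145)=24908858009, p(146)=27517052599.
Final step: p(147) = p(146) + p(145) - p(142) - p(140) + p(135) + p(132) - p(125) - p(121) + p(112) + p(107) - p(96) - p(90) + p(77) + p(70) - p(55) - p(47) + p(30) + p(21) - p(2)
= 27517052599 + 24908858009 - 18440293320 - 15065878135 + 9035836076 + 6620830889 - 3163127352 - 2056148051 + 761002156 + 431149389 - 118114304 - 56634173 + 10619863 + 4087968 - 451276 - 124754 + 5604 + 792 - 2
= 30388671978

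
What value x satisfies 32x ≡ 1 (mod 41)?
9

gcd(32, 41) = 1, so the inverse exists.
Extended Euclidean algorithm on (41, 32):
41 = 1 × 32 + 9  ⟹  9 = (1)·41 + (-1)·32
32 = 3 × 9 + 5  ⟹  5 = (-3)·41 + (4)·32
9 = 1 × 5 + 4  ⟹  4 = (4)·41 + (-5)·32
5 = 1 × 4 + 1  ⟹  1 = (-7)·41 + (9)·32
So (9)·32 ≡ 1 (mod 41), i.e. 32^(-1) ≡ 9 (mod 41).
Check: 32 × 9 = 288 ≡ 1 (mod 41)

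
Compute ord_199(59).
66

199 is prime, so ord(59) divides φ(199) = 198.
Divisors of 198: 1, 2, 3, 6, 9, 11, 18, 22, 33, 66, 99, 198.
Repeated squaring: 59^1 ≡ 59, 59^2 ≡ 98, 59^4 ≡ 52, 59^8 ≡ 117, 59^16 ≡ 157, 59^32 ≡ 172, 59^64 ≡ 132, 59^128 ≡ 111 (mod 199).
Test 59^d mod 199 for each divisor d in increasing order:
59^1 ≡ 59
59^2 ≡ 98
59^3 = 59^2·59^1 ≡ 11
59^6 = 59^4·59^2 ≡ 121
59^9 = 59^8·59^1 ≡ 137
59^11 = 59^8·59^2·59^1 ≡ 93
59^18 = 59^16·59^2 ≡ 63
59^22 = 59^16·59^4·59^2 ≡ 92
59^33 = 59^32·59^1 ≡ 198
59^66 = 59^64·59^2 ≡ 1  ← first divisor giving 1
The order is 66.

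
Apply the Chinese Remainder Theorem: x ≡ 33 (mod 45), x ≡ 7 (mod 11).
348

Using Chinese Remainder Theorem:
M = 45 × 11 = 495
M1 = 11, M2 = 45
y1 = 11^(-1) mod 45 = 41
y2 = 45^(-1) mod 11 = 1
x = (33×11×41 + 7×45×1) mod 495 = 348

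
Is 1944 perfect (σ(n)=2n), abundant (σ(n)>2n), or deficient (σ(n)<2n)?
abundant

Proper divisors of 1944: sum = 1 + 2 + 3 + 4 + 6 + 8 + 9 + 12 + ... + 324 + 486 + 648 + 972 (23 divisors) = 3516
Since 3516 > 1944, 1944 is abundant.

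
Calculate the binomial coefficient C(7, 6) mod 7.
0

Using Lucas' theorem:
Write n=7 and k=6 in base 7:
n in base 7: [1, 0]
k in base 7: [0, 6]
C(7,6) mod 7 = ∏ C(n_i, k_i) mod 7
Digit binomials (mod 7): C(1,0) = 1; C(0,6) = 0 (k_i > n_i)
Product: 1 × 0 = 0 ≡ 0 (mod 7)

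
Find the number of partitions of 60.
966467

p(n) counts ways to write n as a sum of positive integers (order ignored).
Euler's pentagonal recurrence: p(k) = p(k-1) + p(k-2) - p(k-5) - p(k-7) + p(k-12) + p(k-15) - ... (offsets j(3j∓1)/2, signs ++--, p(0)=1, p(<0)=0).
DP table for k = 0..59: p(0)=1, p(1)=1, p(2)=2, p(3)=3, p(4)=5, p(5)=7, p(6)=11, p(7)=15, p(8)=22, p(9)=30, p(10)=42, p(11)=56, p(12)=77, p(13)=101, p(14)=135, p(15)=176, p(16)=231, p(17)=297, p(18)=385, p(19)=490, p(20)=627, p(21)=792, p(22)=1002, p(23)=1255, p(24)=1575, p(25)=1958, p(26)=2436, p(27)=3010, p(28)=3718, p(29)=4565, p(30)=5604, p(31)=6842, p(32)=8349, p(33)=10143, p(34)=12310, p(35)=14883, p(36)=17977, p(37)=21637, p(38)=26015, p(39)=31185, p(40)=37338, p(41)=44583, p(42)=53174, p(43)=63261, p(44)=75175, p(45)=89134, p(46)=105558, p(47)=124754, p(48)=147273, p(49)=173525, p(50)=204226, p(51)=239943, p(52)=281589, p(53)=329931, p(54)=386155, p(55)=451276, p(56)=526823, p(57)=614154, p(58)=715220, p(59)=831820.
Final step: p(60) = p(59) + p(58) - p(55) - p(53) + p(48) + p(45) - p(38) - p(34) + p(25) + p(20) - p(9) - p(3)
= 831820 + 715220 - 451276 - 329931 + 147273 + 89134 - 26015 - 12310 + 1958 + 627 - 30 - 3
= 966467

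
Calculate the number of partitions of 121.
2056148051

p(n) counts ways to write n as a sum of positive integers (order ignored).
Euler's pentagonal recurrence: p(k) = p(k-1) + p(k-2) - p(k-5) - p(k-7) + p(k-12) + p(k-15) - ... (offsets j(3j∓1)/2, signs ++--, p(0)=1, p(<0)=0).
DP table for k = 0..120: p(0)=1, p(1)=1, p(2)=2, p(3)=3, p(4)=5, p(5)=7, p(6)=11, p(7)=15, p(8)=22, p(9)=30, p(10)=42, p(11)=56, p(12)=77, p(13)=101, p(14)=135, p(15)=176, p(16)=231, p(17)=297, p(18)=385, p(19)=490, p(20)=627, p(21)=792, p(22)=1002, p(23)=1255, p(24)=1575, p(25)=1958, p(26)=2436, p(27)=3010, p(28)=3718, p(29)=4565, p(30)=5604, p(31)=6842, p(32)=8349, p(33)=10143, p(34)=12310, p(35)=14883, p(36)=17977, p(37)=21637, p(38)=26015, p(39)=31185, p(40)=37338, p(41)=44583, p(42)=53174, p(43)=63261, p(44)=75175, p(45)=89134, p(46)=105558, p(47)=124754, p(48)=147273, p(49)=173525, p(50)=204226, p(51)=239943, p(52)=281589, p(53)=329931, p(54)=386155, p(55)=451276, p(56)=526823, p(57)=614154, p(58)=715220, p(59)=831820, p(60)=966467, p(61)=1121505, p(62)=1300156, p(63)=1505499, p(64)=1741630, p(65)=2012558, p(66)=2323520, p(67)=2679689, p(68)=3087735, p(69)=3554345, p(70)=4087968, p(71)=4697205, p(72)=5392783, p(73)=6185689, p(74)=7089500, p(75)=8118264, p(76)=9289091, p(77)=10619863, p(78)=12132164, p(79)=13848650, p(80)=15796476, p(81)=18004327, p(82)=20506255, p(83)=23338469, p(84)=26543660, p(85)=30167357, p(86)=34262962, p(87)=38887673, p(88)=44108109, p(89)=49995925, p(90)=56634173, p(91)=64112359, p(92)=72533807, p(93)=82010177, p(94)=92669720, p(95)=104651419, p(96)=118114304, p(97)=133230930, p(98)=150198136, p(99)=169229875, p(100)=190569292, p(101)=214481126, p(102)=241265379, p(103)=271248950, p(104)=304801365, p(105)=342325709, p(106)=384276336, p(107)=431149389, p(108)=483502844, p(109)=541946240, p(110)=607163746, p(111)=679903203, p(112)=761002156, p(113)=851376628, p(114)=952050665, p(115)=1064144451, p(116)=1188908248, p(117)=1327710076, p(118)=1482074143, p(119)=1653668665, p(120)=1844349560.
Final step: p(121) = p(120) + p(119) - p(116) - p(114) + p(109) + p(106) - p(99) - p(95) + p(86) + p(81) - p(70) - p(64) + p(51) + p(44) - p(29) - p(21) + p(4)
= 1844349560 + 1653668665 - 1188908248 - 952050665 + 541946240 + 384276336 - 169229875 - 104651419 + 34262962 + 18004327 - 4087968 - 1741630 + 239943 + 75175 - 4565 - 792 + 5
= 2056148051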